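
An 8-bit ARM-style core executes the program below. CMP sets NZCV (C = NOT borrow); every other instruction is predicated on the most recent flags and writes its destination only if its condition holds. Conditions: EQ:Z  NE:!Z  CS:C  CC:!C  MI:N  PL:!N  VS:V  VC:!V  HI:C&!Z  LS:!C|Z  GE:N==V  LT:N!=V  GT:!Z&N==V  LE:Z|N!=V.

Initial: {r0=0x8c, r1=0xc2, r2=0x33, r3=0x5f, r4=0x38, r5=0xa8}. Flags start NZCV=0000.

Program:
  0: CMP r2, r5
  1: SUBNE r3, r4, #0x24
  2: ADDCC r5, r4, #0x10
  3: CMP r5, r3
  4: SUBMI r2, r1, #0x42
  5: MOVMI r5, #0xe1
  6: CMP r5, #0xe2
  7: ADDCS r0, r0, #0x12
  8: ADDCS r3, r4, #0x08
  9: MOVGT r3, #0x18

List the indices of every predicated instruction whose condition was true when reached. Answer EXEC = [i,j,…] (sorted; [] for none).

[0] flags=1001 → (cmp)
[1] flags=1001 NE?T → r3=0x14
[2] flags=1001 CC?T → r5=0x48
[3] flags=0010 → (cmp)
[4] flags=0010 MI?F → skip
[5] flags=0010 MI?F → skip
[6] flags=0000 → (cmp)
[7] flags=0000 CS?F → skip
[8] flags=0000 CS?F → skip
[9] flags=0000 GT?T → r3=0x18

EXEC = [1,2,9]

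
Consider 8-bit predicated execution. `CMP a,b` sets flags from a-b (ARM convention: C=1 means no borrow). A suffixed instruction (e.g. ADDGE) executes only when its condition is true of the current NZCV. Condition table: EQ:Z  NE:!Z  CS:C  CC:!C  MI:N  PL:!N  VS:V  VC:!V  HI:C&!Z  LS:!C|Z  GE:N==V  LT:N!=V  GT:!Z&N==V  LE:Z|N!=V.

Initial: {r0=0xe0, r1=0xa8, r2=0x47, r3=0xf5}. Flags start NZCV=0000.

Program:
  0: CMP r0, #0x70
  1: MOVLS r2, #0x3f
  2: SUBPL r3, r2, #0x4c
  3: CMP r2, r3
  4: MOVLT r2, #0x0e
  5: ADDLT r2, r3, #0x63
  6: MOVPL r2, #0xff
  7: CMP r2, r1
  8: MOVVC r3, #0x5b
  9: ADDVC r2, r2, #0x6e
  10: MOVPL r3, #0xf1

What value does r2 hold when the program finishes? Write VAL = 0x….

VAL = 0x6d

[0] flags=0011 → (cmp)
[1] flags=0011 LS?F → skip
[2] flags=0011 PL?T → r3=0xfb
[3] flags=0000 → (cmp)
[4] flags=0000 LT?F → skip
[5] flags=0000 LT?F → skip
[6] flags=0000 PL?T → r2=0xff
[7] flags=0010 → (cmp)
[8] flags=0010 VC?T → r3=0x5b
[9] flags=0010 VC?T → r2=0x6d
[10] flags=0010 PL?T → r3=0xf1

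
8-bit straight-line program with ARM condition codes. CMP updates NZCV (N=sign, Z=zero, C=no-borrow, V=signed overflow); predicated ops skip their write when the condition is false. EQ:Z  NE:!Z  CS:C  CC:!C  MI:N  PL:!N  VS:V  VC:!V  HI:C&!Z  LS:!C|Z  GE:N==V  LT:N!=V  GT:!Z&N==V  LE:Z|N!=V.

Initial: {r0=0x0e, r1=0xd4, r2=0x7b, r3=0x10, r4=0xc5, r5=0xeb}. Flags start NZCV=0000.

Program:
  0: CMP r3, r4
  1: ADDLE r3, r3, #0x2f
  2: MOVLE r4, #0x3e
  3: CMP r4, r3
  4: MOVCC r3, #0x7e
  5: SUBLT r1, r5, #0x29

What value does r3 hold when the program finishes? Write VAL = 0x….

0: ✓ CMP  NZCV=0000
1: · ADDLE
2: · MOVLE
3: ✓ CMP  NZCV=1010
4: · MOVCC
5: ✓ SUBLT  r1←0xc2

VAL = 0x10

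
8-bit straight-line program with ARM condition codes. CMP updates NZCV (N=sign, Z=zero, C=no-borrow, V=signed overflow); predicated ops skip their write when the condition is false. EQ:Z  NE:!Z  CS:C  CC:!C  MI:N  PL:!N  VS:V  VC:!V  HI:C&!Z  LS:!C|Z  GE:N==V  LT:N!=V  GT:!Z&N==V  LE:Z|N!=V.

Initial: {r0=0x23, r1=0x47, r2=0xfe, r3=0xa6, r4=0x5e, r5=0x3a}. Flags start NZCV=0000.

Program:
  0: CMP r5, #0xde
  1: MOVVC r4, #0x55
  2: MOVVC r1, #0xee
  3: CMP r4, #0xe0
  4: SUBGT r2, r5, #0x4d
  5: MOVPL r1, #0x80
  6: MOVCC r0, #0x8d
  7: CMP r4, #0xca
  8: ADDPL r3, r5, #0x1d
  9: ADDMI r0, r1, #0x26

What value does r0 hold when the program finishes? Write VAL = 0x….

VAL = 0xa6

[0] flags=0000 → (cmp)
[1] flags=0000 VC?T → r4=0x55
[2] flags=0000 VC?T → r1=0xee
[3] flags=0000 → (cmp)
[4] flags=0000 GT?T → r2=0xed
[5] flags=0000 PL?T → r1=0x80
[6] flags=0000 CC?T → r0=0x8d
[7] flags=1001 → (cmp)
[8] flags=1001 PL?F → skip
[9] flags=1001 MI?T → r0=0xa6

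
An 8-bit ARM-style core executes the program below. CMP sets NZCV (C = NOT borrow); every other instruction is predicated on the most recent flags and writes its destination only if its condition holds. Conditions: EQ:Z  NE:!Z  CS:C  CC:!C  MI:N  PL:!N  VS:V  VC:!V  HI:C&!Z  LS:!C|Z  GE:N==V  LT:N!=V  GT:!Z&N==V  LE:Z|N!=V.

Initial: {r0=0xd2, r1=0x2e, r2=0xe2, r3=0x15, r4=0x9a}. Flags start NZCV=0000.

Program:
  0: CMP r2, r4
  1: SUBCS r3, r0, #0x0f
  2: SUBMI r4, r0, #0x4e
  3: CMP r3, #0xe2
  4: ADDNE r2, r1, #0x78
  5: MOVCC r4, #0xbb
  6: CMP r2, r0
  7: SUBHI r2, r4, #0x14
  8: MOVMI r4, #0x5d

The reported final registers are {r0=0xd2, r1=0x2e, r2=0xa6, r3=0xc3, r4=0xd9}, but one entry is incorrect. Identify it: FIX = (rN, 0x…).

0: ✓ CMP  NZCV=0010
1: ✓ SUBCS  r3←0xc3
2: · SUBMI
3: ✓ CMP  NZCV=1000
4: ✓ ADDNE  r2←0xa6
5: ✓ MOVCC  r4←0xbb
6: ✓ CMP  NZCV=1000
7: · SUBHI
8: ✓ MOVMI  r4←0x5d

FIX = (r4, 0x5d)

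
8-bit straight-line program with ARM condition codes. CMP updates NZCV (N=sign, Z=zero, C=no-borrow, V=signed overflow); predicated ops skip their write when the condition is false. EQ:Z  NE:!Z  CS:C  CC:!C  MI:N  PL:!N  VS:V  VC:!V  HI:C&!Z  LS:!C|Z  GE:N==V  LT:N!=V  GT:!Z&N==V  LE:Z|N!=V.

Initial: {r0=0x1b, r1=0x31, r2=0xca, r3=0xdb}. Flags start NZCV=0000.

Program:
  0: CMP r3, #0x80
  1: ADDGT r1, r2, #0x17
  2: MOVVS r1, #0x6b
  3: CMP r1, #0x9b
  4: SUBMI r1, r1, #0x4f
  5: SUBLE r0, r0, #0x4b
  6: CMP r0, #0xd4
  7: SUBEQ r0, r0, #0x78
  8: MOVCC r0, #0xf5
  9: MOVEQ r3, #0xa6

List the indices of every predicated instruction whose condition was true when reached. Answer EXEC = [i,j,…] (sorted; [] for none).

EXEC = [1,8]

0: ✓ CMP  NZCV=0010
1: ✓ ADDGT  r1←0xe1
2: · MOVVS
3: ✓ CMP  NZCV=0010
4: · SUBMI
5: · SUBLE
6: ✓ CMP  NZCV=0000
7: · SUBEQ
8: ✓ MOVCC  r0←0xf5
9: · MOVEQ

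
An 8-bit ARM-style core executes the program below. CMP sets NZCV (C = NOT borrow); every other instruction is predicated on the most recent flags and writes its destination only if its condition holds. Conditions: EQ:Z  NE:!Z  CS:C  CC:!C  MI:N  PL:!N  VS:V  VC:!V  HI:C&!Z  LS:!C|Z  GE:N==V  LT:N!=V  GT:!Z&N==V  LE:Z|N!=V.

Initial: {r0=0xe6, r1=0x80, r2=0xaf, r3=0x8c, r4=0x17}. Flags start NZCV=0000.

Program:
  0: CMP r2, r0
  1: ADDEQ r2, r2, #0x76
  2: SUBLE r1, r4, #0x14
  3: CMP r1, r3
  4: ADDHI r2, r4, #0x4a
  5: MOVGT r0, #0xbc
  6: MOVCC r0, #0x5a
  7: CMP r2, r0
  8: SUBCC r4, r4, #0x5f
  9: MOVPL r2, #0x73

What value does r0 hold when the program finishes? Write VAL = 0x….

VAL = 0x5a

0: ✓ CMP  NZCV=1000
1: · ADDEQ
2: ✓ SUBLE  r1←0x03
3: ✓ CMP  NZCV=0000
4: · ADDHI
5: ✓ MOVGT  r0←0xbc
6: ✓ MOVCC  r0←0x5a
7: ✓ CMP  NZCV=0011
8: · SUBCC
9: ✓ MOVPL  r2←0x73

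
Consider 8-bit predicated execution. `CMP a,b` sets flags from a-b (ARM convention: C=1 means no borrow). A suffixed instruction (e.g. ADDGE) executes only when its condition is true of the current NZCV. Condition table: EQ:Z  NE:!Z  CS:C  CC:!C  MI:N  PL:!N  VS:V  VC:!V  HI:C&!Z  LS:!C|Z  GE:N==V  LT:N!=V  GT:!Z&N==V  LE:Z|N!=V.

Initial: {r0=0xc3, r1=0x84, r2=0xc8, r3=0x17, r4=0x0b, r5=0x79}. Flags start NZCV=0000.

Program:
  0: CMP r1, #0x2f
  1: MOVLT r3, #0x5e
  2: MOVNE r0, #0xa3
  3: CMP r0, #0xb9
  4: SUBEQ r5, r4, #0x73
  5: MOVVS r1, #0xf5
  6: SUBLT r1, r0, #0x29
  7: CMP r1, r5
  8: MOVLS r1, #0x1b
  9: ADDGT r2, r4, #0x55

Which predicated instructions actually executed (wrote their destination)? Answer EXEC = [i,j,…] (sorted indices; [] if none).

EXEC = [1,2,6,9]

0: ✓ CMP  NZCV=0011
1: ✓ MOVLT  r3←0x5e
2: ✓ MOVNE  r0←0xa3
3: ✓ CMP  NZCV=1000
4: · SUBEQ
5: · MOVVS
6: ✓ SUBLT  r1←0x7a
7: ✓ CMP  NZCV=0010
8: · MOVLS
9: ✓ ADDGT  r2←0x60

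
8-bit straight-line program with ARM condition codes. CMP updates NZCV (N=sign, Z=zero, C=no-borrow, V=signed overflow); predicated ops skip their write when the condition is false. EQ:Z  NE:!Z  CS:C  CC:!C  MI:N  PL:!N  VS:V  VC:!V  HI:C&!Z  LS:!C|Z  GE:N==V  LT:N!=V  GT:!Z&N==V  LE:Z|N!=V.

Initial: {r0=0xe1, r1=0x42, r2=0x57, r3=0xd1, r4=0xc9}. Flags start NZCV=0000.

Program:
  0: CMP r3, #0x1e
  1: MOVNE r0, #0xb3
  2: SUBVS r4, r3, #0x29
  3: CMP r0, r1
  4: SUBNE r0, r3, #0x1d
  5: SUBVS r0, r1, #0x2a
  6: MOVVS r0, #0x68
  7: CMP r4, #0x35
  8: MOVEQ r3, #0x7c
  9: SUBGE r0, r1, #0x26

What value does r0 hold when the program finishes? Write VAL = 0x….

VAL = 0x68

0: ✓ CMP  NZCV=1010
1: ✓ MOVNE  r0←0xb3
2: · SUBVS
3: ✓ CMP  NZCV=0011
4: ✓ SUBNE  r0←0xb4
5: ✓ SUBVS  r0←0x18
6: ✓ MOVVS  r0←0x68
7: ✓ CMP  NZCV=1010
8: · MOVEQ
9: · SUBGE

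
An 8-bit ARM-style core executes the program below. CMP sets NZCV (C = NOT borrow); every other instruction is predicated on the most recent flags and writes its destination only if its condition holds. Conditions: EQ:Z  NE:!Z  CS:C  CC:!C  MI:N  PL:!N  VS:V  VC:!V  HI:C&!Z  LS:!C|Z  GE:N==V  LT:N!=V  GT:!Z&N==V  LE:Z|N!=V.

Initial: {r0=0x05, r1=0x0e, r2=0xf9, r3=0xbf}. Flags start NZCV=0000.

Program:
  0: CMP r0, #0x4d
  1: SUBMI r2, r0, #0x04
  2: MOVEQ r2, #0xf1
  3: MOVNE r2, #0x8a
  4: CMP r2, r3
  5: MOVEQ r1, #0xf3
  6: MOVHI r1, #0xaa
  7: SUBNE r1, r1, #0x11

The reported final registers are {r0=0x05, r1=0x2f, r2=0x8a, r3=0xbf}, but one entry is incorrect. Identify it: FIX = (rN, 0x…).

[0] flags=1000 → (cmp)
[1] flags=1000 MI?T → r2=0x01
[2] flags=1000 EQ?F → skip
[3] flags=1000 NE?T → r2=0x8a
[4] flags=1000 → (cmp)
[5] flags=1000 EQ?F → skip
[6] flags=1000 HI?F → skip
[7] flags=1000 NE?T → r1=0xfd

FIX = (r1, 0xfd)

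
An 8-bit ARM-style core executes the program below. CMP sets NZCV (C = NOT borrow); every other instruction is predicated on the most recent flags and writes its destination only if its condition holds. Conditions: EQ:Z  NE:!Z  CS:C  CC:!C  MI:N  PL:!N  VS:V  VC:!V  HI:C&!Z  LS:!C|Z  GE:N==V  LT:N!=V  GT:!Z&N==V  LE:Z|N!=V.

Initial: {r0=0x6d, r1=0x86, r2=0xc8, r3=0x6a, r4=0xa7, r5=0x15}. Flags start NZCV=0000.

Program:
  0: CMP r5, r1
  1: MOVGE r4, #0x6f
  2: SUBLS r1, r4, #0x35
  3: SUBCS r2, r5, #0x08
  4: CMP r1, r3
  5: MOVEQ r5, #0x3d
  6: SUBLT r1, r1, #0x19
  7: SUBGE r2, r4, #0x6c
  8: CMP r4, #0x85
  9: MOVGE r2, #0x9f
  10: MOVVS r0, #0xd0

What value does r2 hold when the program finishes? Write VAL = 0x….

0: ✓ CMP  NZCV=1001
1: ✓ MOVGE  r4←0x6f
2: ✓ SUBLS  r1←0x3a
3: · SUBCS
4: ✓ CMP  NZCV=1000
5: · MOVEQ
6: ✓ SUBLT  r1←0x21
7: · SUBGE
8: ✓ CMP  NZCV=1001
9: ✓ MOVGE  r2←0x9f
10: ✓ MOVVS  r0←0xd0

VAL = 0x9f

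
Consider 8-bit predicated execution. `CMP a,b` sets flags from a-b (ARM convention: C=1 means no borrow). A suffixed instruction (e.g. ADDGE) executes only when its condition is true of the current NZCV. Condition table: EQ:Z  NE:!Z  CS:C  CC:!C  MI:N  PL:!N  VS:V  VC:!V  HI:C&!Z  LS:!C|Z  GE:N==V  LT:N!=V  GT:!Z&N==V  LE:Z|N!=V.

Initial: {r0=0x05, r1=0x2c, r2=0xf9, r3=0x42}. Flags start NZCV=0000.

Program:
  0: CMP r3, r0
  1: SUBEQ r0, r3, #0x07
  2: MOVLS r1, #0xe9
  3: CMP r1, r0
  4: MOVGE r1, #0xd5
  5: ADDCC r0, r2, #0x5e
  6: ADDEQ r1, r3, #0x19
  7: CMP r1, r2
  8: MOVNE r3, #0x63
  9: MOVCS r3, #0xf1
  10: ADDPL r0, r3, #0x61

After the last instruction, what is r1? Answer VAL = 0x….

VAL = 0xd5

[0] flags=0010 → (cmp)
[1] flags=0010 EQ?F → skip
[2] flags=0010 LS?F → skip
[3] flags=0010 → (cmp)
[4] flags=0010 GE?T → r1=0xd5
[5] flags=0010 CC?F → skip
[6] flags=0010 EQ?F → skip
[7] flags=1000 → (cmp)
[8] flags=1000 NE?T → r3=0x63
[9] flags=1000 CS?F → skip
[10] flags=1000 PL?F → skip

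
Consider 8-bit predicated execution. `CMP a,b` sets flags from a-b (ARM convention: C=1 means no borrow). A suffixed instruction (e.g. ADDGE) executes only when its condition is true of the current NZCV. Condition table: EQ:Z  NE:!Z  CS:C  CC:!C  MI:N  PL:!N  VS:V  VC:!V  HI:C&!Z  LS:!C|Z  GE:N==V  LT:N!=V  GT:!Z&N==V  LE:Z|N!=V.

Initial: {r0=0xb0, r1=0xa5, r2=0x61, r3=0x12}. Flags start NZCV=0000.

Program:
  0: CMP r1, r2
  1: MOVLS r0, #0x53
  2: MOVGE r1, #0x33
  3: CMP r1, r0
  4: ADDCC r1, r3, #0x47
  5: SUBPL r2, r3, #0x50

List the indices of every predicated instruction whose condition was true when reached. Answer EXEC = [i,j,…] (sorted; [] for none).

EXEC = [4]

[0] flags=0011 → (cmp)
[1] flags=0011 LS?F → skip
[2] flags=0011 GE?F → skip
[3] flags=1000 → (cmp)
[4] flags=1000 CC?T → r1=0x59
[5] flags=1000 PL?F → skip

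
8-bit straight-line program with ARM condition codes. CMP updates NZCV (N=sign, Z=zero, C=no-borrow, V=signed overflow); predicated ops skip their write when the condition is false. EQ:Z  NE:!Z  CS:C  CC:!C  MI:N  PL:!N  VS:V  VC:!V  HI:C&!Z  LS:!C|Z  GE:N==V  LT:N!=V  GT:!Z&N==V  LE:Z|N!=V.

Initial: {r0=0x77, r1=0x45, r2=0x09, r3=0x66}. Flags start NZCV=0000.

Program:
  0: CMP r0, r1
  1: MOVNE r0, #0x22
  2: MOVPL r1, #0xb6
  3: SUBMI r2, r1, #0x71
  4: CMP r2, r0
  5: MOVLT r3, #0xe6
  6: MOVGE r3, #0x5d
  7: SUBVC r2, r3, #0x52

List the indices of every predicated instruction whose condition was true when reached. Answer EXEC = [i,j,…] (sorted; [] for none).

0: ✓ CMP  NZCV=0010
1: ✓ MOVNE  r0←0x22
2: ✓ MOVPL  r1←0xb6
3: · SUBMI
4: ✓ CMP  NZCV=1000
5: ✓ MOVLT  r3←0xe6
6: · MOVGE
7: ✓ SUBVC  r2←0x94

EXEC = [1,2,5,7]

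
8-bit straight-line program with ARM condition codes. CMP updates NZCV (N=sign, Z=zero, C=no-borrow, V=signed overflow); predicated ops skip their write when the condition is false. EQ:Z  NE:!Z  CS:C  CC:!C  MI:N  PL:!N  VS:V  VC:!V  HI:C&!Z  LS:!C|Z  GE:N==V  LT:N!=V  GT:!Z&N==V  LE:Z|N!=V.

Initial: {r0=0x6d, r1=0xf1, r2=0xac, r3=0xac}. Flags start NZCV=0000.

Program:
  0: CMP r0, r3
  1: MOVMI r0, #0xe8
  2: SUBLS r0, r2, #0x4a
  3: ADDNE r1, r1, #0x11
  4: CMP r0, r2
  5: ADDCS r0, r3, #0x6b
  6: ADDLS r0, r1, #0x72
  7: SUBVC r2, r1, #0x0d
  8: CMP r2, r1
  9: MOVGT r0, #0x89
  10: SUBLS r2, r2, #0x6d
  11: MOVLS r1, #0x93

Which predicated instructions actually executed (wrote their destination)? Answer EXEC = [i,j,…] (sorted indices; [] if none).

EXEC = [1,2,3,6]

0: ✓ CMP  NZCV=1001
1: ✓ MOVMI  r0←0xe8
2: ✓ SUBLS  r0←0x62
3: ✓ ADDNE  r1←0x02
4: ✓ CMP  NZCV=1001
5: · ADDCS
6: ✓ ADDLS  r0←0x74
7: · SUBVC
8: ✓ CMP  NZCV=1010
9: · MOVGT
10: · SUBLS
11: · MOVLS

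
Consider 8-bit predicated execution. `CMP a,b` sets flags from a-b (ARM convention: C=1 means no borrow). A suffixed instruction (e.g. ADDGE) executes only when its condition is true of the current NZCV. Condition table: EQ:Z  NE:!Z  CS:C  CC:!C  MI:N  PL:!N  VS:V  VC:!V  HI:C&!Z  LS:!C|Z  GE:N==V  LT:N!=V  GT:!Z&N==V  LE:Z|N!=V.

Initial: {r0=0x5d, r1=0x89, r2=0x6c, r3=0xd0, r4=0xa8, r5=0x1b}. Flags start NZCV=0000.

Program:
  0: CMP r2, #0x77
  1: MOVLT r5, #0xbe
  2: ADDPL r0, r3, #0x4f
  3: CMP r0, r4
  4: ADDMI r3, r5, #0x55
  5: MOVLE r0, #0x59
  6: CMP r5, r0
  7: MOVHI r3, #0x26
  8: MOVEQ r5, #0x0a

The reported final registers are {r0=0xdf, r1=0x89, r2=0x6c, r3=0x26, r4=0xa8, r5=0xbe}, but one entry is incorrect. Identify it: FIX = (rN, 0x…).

0: ✓ CMP  NZCV=1000
1: ✓ MOVLT  r5←0xbe
2: · ADDPL
3: ✓ CMP  NZCV=1001
4: ✓ ADDMI  r3←0x13
5: · MOVLE
6: ✓ CMP  NZCV=0011
7: ✓ MOVHI  r3←0x26
8: · MOVEQ

FIX = (r0, 0x5d)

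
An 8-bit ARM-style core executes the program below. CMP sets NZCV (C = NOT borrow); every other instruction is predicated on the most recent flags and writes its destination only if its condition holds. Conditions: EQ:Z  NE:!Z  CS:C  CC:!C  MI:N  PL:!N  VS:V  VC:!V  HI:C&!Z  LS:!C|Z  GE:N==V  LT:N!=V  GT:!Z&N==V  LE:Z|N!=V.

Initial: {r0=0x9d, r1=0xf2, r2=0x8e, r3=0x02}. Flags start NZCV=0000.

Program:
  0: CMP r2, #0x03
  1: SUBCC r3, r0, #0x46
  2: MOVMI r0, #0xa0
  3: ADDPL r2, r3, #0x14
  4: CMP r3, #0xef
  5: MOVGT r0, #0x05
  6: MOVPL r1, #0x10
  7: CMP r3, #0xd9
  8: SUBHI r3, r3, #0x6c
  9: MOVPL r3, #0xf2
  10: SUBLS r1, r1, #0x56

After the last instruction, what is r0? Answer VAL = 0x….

[0] flags=1010 → (cmp)
[1] flags=1010 CC?F → skip
[2] flags=1010 MI?T → r0=0xa0
[3] flags=1010 PL?F → skip
[4] flags=0000 → (cmp)
[5] flags=0000 GT?T → r0=0x05
[6] flags=0000 PL?T → r1=0x10
[7] flags=0000 → (cmp)
[8] flags=0000 HI?F → skip
[9] flags=0000 PL?T → r3=0xf2
[10] flags=0000 LS?T → r1=0xba

VAL = 0x05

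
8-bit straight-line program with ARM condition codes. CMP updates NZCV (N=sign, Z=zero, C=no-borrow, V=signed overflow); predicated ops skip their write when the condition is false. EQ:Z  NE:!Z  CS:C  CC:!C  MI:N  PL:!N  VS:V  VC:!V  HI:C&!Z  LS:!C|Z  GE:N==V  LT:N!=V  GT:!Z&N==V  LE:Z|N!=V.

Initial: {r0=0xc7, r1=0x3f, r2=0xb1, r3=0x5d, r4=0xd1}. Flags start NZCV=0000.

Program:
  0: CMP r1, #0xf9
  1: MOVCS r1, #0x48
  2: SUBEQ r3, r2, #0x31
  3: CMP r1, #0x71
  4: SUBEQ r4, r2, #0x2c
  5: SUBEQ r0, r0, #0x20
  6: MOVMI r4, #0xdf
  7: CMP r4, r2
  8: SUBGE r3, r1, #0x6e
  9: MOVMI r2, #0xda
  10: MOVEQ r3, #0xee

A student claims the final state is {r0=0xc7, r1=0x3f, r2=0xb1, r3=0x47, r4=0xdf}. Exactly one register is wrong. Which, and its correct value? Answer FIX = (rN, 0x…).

[0] flags=0000 → (cmp)
[1] flags=0000 CS?F → skip
[2] flags=0000 EQ?F → skip
[3] flags=1000 → (cmp)
[4] flags=1000 EQ?F → skip
[5] flags=1000 EQ?F → skip
[6] flags=1000 MI?T → r4=0xdf
[7] flags=0010 → (cmp)
[8] flags=0010 GE?T → r3=0xd1
[9] flags=0010 MI?F → skip
[10] flags=0010 EQ?F → skip

FIX = (r3, 0xd1)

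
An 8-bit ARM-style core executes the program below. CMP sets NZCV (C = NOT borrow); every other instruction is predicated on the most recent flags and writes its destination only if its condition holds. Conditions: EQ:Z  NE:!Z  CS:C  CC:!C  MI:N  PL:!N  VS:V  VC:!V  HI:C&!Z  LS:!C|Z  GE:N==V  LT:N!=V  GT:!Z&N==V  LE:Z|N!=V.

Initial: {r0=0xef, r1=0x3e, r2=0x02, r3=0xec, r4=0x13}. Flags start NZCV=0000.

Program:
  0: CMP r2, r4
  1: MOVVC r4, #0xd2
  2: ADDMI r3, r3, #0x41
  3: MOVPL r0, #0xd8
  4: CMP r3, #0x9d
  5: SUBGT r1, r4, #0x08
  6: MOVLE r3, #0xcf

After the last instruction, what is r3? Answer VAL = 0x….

0: ✓ CMP  NZCV=1000
1: ✓ MOVVC  r4←0xd2
2: ✓ ADDMI  r3←0x2d
3: · MOVPL
4: ✓ CMP  NZCV=1001
5: ✓ SUBGT  r1←0xca
6: · MOVLE

VAL = 0x2d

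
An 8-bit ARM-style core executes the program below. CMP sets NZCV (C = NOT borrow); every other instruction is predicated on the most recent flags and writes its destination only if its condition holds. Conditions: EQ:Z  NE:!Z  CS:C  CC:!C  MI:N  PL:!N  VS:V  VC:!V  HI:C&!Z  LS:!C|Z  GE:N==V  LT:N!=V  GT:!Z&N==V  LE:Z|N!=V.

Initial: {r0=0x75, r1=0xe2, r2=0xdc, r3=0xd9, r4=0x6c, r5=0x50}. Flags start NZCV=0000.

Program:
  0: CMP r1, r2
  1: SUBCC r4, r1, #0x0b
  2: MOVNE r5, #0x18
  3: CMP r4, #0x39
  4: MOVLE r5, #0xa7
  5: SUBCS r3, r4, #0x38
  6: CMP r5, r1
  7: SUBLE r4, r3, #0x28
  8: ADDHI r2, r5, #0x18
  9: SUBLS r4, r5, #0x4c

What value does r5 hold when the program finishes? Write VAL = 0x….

0: ✓ CMP  NZCV=0010
1: · SUBCC
2: ✓ MOVNE  r5←0x18
3: ✓ CMP  NZCV=0010
4: · MOVLE
5: ✓ SUBCS  r3←0x34
6: ✓ CMP  NZCV=0000
7: · SUBLE
8: · ADDHI
9: ✓ SUBLS  r4←0xcc

VAL = 0x18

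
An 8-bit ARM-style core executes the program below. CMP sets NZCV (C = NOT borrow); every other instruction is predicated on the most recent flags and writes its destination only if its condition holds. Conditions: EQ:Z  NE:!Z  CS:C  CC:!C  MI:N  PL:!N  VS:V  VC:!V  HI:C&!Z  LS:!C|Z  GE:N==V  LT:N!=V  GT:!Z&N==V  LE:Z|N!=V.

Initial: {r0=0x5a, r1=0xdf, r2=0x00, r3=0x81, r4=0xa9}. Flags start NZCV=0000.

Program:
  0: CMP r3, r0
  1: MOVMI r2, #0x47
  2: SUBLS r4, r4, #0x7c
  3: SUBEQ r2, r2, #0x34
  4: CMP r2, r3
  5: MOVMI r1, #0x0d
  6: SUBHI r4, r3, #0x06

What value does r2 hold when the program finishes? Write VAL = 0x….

[0] flags=0011 → (cmp)
[1] flags=0011 MI?F → skip
[2] flags=0011 LS?F → skip
[3] flags=0011 EQ?F → skip
[4] flags=0000 → (cmp)
[5] flags=0000 MI?F → skip
[6] flags=0000 HI?F → skip

VAL = 0x00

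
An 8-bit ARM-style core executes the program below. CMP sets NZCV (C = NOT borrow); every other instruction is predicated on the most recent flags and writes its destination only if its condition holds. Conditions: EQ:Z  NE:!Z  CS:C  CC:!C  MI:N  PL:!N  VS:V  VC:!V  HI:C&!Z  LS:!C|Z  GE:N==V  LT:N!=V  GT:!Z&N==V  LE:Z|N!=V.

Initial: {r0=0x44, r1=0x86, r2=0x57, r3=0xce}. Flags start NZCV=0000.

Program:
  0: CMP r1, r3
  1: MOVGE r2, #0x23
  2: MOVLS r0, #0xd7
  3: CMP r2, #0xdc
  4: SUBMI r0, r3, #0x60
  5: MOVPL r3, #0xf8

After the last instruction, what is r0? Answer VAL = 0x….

VAL = 0xd7

[0] flags=1000 → (cmp)
[1] flags=1000 GE?F → skip
[2] flags=1000 LS?T → r0=0xd7
[3] flags=0000 → (cmp)
[4] flags=0000 MI?F → skip
[5] flags=0000 PL?T → r3=0xf8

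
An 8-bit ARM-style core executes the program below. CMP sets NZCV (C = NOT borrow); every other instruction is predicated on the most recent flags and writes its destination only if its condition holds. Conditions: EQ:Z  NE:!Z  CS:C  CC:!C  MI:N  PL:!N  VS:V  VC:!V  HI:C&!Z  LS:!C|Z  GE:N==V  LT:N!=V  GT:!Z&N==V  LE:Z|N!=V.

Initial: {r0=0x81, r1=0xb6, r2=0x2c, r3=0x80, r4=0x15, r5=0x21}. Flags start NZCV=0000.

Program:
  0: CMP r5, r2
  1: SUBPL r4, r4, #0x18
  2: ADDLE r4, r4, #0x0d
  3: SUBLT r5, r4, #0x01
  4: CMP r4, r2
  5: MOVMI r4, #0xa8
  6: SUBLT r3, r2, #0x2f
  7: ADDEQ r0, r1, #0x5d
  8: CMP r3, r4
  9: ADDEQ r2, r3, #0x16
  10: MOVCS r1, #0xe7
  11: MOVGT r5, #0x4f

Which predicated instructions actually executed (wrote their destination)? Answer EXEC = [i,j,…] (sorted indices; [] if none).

[0] flags=1000 → (cmp)
[1] flags=1000 PL?F → skip
[2] flags=1000 LE?T → r4=0x22
[3] flags=1000 LT?T → r5=0x21
[4] flags=1000 → (cmp)
[5] flags=1000 MI?T → r4=0xa8
[6] flags=1000 LT?T → r3=0xfd
[7] flags=1000 EQ?F → skip
[8] flags=0010 → (cmp)
[9] flags=0010 EQ?F → skip
[10] flags=0010 CS?T → r1=0xe7
[11] flags=0010 GT?T → r5=0x4f

EXEC = [2,3,5,6,10,11]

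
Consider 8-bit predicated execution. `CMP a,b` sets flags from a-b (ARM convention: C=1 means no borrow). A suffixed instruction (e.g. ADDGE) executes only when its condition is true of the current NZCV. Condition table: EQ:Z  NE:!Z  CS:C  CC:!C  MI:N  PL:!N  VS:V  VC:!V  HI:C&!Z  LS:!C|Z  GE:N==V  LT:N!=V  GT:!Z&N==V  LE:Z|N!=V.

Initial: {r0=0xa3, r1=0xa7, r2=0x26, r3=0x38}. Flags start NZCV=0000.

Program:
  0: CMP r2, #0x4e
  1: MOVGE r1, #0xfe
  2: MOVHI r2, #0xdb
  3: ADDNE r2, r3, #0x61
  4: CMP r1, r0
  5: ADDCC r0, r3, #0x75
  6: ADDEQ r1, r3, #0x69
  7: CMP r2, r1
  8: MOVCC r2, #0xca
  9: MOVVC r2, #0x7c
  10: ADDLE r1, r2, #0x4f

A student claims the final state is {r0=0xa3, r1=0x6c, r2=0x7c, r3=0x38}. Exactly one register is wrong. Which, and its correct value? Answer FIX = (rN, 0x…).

FIX = (r1, 0xcb)

0: ✓ CMP  NZCV=1000
1: · MOVGE
2: · MOVHI
3: ✓ ADDNE  r2←0x99
4: ✓ CMP  NZCV=0010
5: · ADDCC
6: · ADDEQ
7: ✓ CMP  NZCV=1000
8: ✓ MOVCC  r2←0xca
9: ✓ MOVVC  r2←0x7c
10: ✓ ADDLE  r1←0xcb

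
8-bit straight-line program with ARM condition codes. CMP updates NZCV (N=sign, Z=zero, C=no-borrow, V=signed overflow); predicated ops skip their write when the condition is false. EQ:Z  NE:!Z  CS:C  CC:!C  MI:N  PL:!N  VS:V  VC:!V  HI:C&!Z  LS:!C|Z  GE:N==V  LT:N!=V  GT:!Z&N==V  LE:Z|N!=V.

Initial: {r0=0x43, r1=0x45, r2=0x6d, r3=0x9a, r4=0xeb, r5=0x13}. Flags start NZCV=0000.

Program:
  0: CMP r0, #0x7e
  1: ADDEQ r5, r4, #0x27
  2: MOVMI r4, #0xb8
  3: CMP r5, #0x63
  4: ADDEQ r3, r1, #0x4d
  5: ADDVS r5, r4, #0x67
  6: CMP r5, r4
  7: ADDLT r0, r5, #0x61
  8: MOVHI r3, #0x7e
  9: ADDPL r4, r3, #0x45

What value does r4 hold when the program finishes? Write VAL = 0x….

0: ✓ CMP  NZCV=1000
1: · ADDEQ
2: ✓ MOVMI  r4←0xb8
3: ✓ CMP  NZCV=1000
4: · ADDEQ
5: · ADDVS
6: ✓ CMP  NZCV=0000
7: · ADDLT
8: · MOVHI
9: ✓ ADDPL  r4←0xdf

VAL = 0xdf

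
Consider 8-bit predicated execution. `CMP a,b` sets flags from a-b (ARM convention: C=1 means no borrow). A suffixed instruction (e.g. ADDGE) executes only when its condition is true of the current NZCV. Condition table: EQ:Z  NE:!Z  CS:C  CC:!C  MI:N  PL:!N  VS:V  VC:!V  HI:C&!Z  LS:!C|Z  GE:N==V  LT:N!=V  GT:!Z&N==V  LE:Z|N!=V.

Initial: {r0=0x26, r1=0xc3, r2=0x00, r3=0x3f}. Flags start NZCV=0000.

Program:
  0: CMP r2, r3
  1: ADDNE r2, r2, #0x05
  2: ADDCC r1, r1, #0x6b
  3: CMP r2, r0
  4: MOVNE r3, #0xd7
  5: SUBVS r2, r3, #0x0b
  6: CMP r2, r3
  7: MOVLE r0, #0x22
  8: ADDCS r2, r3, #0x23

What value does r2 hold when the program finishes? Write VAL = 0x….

[0] flags=1000 → (cmp)
[1] flags=1000 NE?T → r2=0x05
[2] flags=1000 CC?T → r1=0x2e
[3] flags=1000 → (cmp)
[4] flags=1000 NE?T → r3=0xd7
[5] flags=1000 VS?F → skip
[6] flags=0000 → (cmp)
[7] flags=0000 LE?F → skip
[8] flags=0000 CS?F → skip

VAL = 0x05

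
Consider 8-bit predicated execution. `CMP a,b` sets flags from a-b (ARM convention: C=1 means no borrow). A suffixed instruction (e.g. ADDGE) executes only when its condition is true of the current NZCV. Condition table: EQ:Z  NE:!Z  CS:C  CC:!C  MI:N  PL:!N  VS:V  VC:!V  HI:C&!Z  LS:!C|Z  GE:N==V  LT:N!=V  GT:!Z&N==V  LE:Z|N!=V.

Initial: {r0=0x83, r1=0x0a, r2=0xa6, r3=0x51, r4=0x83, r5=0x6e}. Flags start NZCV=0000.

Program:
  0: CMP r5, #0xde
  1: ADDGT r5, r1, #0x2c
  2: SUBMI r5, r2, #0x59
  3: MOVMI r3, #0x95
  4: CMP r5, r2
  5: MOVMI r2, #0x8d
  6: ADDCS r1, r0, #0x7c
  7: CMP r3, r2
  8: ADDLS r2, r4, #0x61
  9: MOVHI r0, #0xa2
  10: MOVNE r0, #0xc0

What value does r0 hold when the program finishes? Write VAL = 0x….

0: ✓ CMP  NZCV=1001
1: ✓ ADDGT  r5←0x36
2: ✓ SUBMI  r5←0x4d
3: ✓ MOVMI  r3←0x95
4: ✓ CMP  NZCV=1001
5: ✓ MOVMI  r2←0x8d
6: · ADDCS
7: ✓ CMP  NZCV=0010
8: · ADDLS
9: ✓ MOVHI  r0←0xa2
10: ✓ MOVNE  r0←0xc0

VAL = 0xc0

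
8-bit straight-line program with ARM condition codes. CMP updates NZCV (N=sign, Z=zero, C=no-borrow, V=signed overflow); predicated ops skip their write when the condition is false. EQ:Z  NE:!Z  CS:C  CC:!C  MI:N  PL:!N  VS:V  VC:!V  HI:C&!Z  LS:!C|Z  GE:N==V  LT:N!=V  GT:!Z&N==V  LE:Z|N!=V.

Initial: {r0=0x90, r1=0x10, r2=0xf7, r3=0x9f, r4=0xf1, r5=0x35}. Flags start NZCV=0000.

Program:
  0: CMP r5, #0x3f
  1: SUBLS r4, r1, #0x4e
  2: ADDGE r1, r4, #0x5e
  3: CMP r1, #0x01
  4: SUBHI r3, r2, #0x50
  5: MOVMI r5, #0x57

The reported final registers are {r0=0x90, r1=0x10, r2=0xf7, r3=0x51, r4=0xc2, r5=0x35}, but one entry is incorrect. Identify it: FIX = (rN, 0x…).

FIX = (r3, 0xa7)

[0] flags=1000 → (cmp)
[1] flags=1000 LS?T → r4=0xc2
[2] flags=1000 GE?F → skip
[3] flags=0010 → (cmp)
[4] flags=0010 HI?T → r3=0xa7
[5] flags=0010 MI?F → skip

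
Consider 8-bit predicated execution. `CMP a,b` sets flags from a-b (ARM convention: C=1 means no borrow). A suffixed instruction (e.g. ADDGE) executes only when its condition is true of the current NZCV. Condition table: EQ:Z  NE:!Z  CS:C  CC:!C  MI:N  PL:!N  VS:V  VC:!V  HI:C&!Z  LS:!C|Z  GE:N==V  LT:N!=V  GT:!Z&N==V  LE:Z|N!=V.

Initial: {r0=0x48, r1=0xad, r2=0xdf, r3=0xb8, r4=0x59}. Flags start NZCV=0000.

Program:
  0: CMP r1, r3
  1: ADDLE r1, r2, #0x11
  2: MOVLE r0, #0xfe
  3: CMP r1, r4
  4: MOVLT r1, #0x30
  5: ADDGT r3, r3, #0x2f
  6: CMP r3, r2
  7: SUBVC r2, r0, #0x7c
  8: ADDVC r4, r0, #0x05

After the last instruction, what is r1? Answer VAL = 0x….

0: ✓ CMP  NZCV=1000
1: ✓ ADDLE  r1←0xf0
2: ✓ MOVLE  r0←0xfe
3: ✓ CMP  NZCV=1010
4: ✓ MOVLT  r1←0x30
5: · ADDGT
6: ✓ CMP  NZCV=1000
7: ✓ SUBVC  r2←0x82
8: ✓ ADDVC  r4←0x03

VAL = 0x30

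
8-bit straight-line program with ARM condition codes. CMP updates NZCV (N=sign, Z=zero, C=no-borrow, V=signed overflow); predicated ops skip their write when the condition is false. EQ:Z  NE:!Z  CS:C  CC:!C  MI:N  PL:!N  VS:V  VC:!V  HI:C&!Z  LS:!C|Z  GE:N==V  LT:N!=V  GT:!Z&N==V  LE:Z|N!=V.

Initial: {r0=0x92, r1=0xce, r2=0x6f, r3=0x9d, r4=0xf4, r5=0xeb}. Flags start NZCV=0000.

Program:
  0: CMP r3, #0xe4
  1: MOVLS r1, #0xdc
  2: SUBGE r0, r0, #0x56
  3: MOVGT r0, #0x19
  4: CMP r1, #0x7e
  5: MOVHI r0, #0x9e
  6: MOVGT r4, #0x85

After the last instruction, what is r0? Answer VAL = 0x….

VAL = 0x9e

0: ✓ CMP  NZCV=1000
1: ✓ MOVLS  r1←0xdc
2: · SUBGE
3: · MOVGT
4: ✓ CMP  NZCV=0011
5: ✓ MOVHI  r0←0x9e
6: · MOVGT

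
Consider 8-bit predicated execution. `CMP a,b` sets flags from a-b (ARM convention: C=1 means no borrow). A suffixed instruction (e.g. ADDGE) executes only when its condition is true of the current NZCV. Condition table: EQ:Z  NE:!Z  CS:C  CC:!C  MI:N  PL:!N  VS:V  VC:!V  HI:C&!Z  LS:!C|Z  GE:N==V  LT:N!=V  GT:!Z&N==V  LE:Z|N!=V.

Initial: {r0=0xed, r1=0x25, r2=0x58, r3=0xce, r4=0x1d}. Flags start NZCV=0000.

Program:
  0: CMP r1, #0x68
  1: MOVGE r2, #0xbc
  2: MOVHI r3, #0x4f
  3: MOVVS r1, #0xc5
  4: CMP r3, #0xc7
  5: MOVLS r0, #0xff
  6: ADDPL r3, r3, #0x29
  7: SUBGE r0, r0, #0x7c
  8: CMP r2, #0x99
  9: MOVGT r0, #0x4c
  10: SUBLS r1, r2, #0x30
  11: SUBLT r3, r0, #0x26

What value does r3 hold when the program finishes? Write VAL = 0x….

[0] flags=1000 → (cmp)
[1] flags=1000 GE?F → skip
[2] flags=1000 HI?F → skip
[3] flags=1000 VS?F → skip
[4] flags=0010 → (cmp)
[5] flags=0010 LS?F → skip
[6] flags=0010 PL?T → r3=0xf7
[7] flags=0010 GE?T → r0=0x71
[8] flags=1001 → (cmp)
[9] flags=1001 GT?T → r0=0x4c
[10] flags=1001 LS?T → r1=0x28
[11] flags=1001 LT?F → skip

VAL = 0xf7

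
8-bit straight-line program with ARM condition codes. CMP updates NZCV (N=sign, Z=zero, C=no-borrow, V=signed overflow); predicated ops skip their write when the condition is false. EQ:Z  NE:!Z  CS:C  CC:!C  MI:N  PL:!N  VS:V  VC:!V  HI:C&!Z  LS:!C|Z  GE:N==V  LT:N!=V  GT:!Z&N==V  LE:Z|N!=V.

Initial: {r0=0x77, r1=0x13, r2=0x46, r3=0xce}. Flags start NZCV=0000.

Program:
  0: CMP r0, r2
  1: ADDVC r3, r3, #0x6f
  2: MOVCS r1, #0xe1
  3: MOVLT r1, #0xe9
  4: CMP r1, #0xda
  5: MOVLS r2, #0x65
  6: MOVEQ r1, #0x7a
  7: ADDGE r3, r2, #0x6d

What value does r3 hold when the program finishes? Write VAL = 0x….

VAL = 0xb3

[0] flags=0010 → (cmp)
[1] flags=0010 VC?T → r3=0x3d
[2] flags=0010 CS?T → r1=0xe1
[3] flags=0010 LT?F → skip
[4] flags=0010 → (cmp)
[5] flags=0010 LS?F → skip
[6] flags=0010 EQ?F → skip
[7] flags=0010 GE?T → r3=0xb3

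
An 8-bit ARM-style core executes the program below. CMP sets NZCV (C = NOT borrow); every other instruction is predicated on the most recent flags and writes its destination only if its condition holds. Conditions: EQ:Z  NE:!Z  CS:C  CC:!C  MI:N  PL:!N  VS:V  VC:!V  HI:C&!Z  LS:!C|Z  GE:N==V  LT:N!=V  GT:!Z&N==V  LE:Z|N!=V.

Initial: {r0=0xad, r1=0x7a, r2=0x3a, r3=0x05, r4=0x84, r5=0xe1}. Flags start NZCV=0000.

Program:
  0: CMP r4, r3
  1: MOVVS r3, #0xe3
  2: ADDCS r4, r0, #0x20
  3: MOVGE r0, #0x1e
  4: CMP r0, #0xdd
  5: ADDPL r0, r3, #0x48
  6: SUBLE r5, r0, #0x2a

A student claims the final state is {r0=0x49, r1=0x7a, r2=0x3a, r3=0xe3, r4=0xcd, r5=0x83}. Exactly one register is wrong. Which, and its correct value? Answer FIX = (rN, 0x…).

0: ✓ CMP  NZCV=0011
1: ✓ MOVVS  r3←0xe3
2: ✓ ADDCS  r4←0xcd
3: · MOVGE
4: ✓ CMP  NZCV=1000
5: · ADDPL
6: ✓ SUBLE  r5←0x83

FIX = (r0, 0xad)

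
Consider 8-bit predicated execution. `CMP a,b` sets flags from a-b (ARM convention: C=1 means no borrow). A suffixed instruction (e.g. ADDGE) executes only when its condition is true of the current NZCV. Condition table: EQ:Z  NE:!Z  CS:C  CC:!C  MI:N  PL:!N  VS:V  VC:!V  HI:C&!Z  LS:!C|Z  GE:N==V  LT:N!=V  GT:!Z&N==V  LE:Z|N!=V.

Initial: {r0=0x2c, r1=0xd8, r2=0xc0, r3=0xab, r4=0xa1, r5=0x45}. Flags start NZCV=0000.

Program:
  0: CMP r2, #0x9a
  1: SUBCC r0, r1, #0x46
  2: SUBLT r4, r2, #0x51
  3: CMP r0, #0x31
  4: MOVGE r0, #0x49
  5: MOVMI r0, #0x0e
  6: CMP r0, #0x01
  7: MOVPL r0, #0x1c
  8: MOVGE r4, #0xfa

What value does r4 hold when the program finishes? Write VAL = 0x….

[0] flags=0010 → (cmp)
[1] flags=0010 CC?F → skip
[2] flags=0010 LT?F → skip
[3] flags=1000 → (cmp)
[4] flags=1000 GE?F → skip
[5] flags=1000 MI?T → r0=0x0e
[6] flags=0010 → (cmp)
[7] flags=0010 PL?T → r0=0x1c
[8] flags=0010 GE?T → r4=0xfa

VAL = 0xfa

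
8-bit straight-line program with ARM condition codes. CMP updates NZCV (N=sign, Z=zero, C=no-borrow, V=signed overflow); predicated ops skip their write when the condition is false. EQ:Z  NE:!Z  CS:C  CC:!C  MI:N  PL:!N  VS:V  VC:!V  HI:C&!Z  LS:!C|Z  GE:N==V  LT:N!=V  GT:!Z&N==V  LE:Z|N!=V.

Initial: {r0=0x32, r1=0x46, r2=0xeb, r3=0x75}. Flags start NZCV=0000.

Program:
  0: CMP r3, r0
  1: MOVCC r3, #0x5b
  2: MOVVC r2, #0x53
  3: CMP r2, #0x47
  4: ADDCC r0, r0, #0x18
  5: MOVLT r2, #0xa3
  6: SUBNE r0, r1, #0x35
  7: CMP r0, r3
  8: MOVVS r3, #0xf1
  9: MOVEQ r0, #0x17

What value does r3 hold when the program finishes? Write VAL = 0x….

VAL = 0x75

[0] flags=0010 → (cmp)
[1] flags=0010 CC?F → skip
[2] flags=0010 VC?T → r2=0x53
[3] flags=0010 → (cmp)
[4] flags=0010 CC?F → skip
[5] flags=0010 LT?F → skip
[6] flags=0010 NE?T → r0=0x11
[7] flags=1000 → (cmp)
[8] flags=1000 VS?F → skip
[9] flags=1000 EQ?F → skip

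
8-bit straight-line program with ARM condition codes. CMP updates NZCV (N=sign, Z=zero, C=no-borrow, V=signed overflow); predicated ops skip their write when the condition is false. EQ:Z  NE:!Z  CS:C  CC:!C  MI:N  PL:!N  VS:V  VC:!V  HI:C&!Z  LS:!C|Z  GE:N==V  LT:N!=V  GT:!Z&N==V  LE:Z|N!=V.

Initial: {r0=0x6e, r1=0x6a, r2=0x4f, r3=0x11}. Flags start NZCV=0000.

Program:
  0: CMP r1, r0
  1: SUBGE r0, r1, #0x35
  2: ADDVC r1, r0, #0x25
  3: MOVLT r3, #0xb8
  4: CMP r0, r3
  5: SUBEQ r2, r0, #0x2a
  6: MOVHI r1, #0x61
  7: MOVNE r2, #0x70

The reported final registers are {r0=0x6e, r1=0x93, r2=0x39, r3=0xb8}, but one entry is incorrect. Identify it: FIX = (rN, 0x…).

FIX = (r2, 0x70)

[0] flags=1000 → (cmp)
[1] flags=1000 GE?F → skip
[2] flags=1000 VC?T → r1=0x93
[3] flags=1000 LT?T → r3=0xb8
[4] flags=1001 → (cmp)
[5] flags=1001 EQ?F → skip
[6] flags=1001 HI?F → skip
[7] flags=1001 NE?T → r2=0x70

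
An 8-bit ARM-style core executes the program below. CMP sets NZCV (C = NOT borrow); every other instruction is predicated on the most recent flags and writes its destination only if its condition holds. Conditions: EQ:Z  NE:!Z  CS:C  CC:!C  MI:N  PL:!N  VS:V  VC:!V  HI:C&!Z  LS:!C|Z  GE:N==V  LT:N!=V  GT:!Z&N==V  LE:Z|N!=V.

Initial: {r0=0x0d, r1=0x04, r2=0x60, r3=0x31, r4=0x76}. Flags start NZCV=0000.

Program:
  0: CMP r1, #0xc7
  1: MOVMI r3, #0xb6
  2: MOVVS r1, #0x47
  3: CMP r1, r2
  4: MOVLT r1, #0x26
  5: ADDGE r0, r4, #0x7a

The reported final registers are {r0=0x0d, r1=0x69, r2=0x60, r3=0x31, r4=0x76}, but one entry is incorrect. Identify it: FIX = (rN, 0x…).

[0] flags=0000 → (cmp)
[1] flags=0000 MI?F → skip
[2] flags=0000 VS?F → skip
[3] flags=1000 → (cmp)
[4] flags=1000 LT?T → r1=0x26
[5] flags=1000 GE?F → skip

FIX = (r1, 0x26)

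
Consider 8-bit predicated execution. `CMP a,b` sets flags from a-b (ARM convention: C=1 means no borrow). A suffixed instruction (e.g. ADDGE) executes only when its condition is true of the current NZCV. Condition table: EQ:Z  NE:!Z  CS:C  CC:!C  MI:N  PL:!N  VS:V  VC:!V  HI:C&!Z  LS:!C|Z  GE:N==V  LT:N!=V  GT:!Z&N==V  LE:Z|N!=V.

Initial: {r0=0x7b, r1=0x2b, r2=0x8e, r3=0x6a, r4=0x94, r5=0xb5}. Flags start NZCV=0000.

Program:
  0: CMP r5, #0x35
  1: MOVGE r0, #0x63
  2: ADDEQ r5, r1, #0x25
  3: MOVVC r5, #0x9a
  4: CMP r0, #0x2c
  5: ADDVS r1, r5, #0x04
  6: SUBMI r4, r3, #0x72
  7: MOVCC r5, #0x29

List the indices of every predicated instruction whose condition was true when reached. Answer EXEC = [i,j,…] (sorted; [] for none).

[0] flags=1010 → (cmp)
[1] flags=1010 GE?F → skip
[2] flags=1010 EQ?F → skip
[3] flags=1010 VC?T → r5=0x9a
[4] flags=0010 → (cmp)
[5] flags=0010 VS?F → skip
[6] flags=0010 MI?F → skip
[7] flags=0010 CC?F → skip

EXEC = [3]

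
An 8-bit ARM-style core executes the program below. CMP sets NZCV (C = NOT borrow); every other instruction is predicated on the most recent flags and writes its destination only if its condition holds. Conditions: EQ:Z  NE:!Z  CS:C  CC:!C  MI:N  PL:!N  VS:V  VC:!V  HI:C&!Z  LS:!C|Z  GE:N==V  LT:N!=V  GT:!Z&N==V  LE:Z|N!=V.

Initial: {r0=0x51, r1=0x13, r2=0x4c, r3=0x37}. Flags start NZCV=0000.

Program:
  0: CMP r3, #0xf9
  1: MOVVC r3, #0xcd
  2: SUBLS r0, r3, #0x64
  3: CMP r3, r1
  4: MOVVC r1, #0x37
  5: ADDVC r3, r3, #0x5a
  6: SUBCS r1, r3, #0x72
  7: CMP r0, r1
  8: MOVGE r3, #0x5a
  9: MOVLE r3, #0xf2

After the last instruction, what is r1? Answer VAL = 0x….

VAL = 0xb5

0: ✓ CMP  NZCV=0000
1: ✓ MOVVC  r3←0xcd
2: ✓ SUBLS  r0←0x69
3: ✓ CMP  NZCV=1010
4: ✓ MOVVC  r1←0x37
5: ✓ ADDVC  r3←0x27
6: ✓ SUBCS  r1←0xb5
7: ✓ CMP  NZCV=1001
8: ✓ MOVGE  r3←0x5a
9: · MOVLE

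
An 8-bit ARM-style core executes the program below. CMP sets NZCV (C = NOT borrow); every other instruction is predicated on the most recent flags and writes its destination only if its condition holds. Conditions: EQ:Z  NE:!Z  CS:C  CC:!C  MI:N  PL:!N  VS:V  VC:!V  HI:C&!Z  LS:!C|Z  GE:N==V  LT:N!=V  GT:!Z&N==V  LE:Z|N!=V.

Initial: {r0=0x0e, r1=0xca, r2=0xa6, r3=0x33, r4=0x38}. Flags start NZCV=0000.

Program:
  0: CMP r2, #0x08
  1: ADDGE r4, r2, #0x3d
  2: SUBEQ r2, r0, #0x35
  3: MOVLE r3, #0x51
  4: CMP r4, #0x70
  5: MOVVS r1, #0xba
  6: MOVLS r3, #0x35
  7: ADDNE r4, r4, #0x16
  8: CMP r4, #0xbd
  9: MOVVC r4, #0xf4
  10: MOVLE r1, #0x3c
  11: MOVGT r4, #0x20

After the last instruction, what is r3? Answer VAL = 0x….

VAL = 0x35

[0] flags=1010 → (cmp)
[1] flags=1010 GE?F → skip
[2] flags=1010 EQ?F → skip
[3] flags=1010 LE?T → r3=0x51
[4] flags=1000 → (cmp)
[5] flags=1000 VS?F → skip
[6] flags=1000 LS?T → r3=0x35
[7] flags=1000 NE?T → r4=0x4e
[8] flags=1001 → (cmp)
[9] flags=1001 VC?F → skip
[10] flags=1001 LE?F → skip
[11] flags=1001 GT?T → r4=0x20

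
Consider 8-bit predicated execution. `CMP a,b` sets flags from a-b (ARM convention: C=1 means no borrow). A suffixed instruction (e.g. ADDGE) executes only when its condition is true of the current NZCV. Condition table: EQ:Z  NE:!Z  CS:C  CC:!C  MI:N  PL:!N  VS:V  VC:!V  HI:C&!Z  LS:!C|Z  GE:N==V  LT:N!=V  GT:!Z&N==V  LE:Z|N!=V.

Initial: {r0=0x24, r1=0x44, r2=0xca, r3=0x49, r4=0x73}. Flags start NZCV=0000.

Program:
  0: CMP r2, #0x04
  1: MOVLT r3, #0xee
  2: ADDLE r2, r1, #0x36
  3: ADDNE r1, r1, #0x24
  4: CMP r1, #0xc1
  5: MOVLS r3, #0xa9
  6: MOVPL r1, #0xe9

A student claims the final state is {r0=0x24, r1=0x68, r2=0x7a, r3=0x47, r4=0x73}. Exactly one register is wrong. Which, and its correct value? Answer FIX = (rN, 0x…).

[0] flags=1010 → (cmp)
[1] flags=1010 LT?T → r3=0xee
[2] flags=1010 LE?T → r2=0x7a
[3] flags=1010 NE?T → r1=0x68
[4] flags=1001 → (cmp)
[5] flags=1001 LS?T → r3=0xa9
[6] flags=1001 PL?F → skip

FIX = (r3, 0xa9)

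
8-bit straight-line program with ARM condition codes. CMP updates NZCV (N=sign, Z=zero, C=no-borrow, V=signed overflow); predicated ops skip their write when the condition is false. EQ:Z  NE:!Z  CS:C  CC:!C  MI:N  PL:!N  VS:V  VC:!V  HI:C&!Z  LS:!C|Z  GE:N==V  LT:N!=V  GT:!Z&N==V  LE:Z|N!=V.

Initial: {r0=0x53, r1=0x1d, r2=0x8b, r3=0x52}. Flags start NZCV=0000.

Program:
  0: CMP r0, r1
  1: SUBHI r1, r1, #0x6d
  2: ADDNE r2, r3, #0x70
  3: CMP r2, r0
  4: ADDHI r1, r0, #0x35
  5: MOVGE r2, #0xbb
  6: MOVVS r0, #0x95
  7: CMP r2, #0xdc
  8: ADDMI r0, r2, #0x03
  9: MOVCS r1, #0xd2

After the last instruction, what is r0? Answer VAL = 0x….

[0] flags=0010 → (cmp)
[1] flags=0010 HI?T → r1=0xb0
[2] flags=0010 NE?T → r2=0xc2
[3] flags=0011 → (cmp)
[4] flags=0011 HI?T → r1=0x88
[5] flags=0011 GE?F → skip
[6] flags=0011 VS?T → r0=0x95
[7] flags=1000 → (cmp)
[8] flags=1000 MI?T → r0=0xc5
[9] flags=1000 CS?F → skip

VAL = 0xc5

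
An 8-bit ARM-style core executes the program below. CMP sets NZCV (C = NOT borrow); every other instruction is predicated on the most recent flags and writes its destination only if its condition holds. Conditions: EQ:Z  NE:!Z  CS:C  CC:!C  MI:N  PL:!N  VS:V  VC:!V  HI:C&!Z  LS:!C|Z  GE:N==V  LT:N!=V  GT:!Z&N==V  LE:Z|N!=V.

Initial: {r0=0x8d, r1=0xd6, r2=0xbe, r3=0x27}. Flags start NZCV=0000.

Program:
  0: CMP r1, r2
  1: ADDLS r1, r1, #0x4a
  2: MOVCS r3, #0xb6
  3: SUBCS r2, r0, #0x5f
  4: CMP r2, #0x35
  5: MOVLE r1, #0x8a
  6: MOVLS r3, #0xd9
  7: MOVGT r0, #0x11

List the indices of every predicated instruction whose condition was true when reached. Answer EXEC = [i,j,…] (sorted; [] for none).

[0] flags=0010 → (cmp)
[1] flags=0010 LS?F → skip
[2] flags=0010 CS?T → r3=0xb6
[3] flags=0010 CS?T → r2=0x2e
[4] flags=1000 → (cmp)
[5] flags=1000 LE?T → r1=0x8a
[6] flags=1000 LS?T → r3=0xd9
[7] flags=1000 GT?F → skip

EXEC = [2,3,5,6]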